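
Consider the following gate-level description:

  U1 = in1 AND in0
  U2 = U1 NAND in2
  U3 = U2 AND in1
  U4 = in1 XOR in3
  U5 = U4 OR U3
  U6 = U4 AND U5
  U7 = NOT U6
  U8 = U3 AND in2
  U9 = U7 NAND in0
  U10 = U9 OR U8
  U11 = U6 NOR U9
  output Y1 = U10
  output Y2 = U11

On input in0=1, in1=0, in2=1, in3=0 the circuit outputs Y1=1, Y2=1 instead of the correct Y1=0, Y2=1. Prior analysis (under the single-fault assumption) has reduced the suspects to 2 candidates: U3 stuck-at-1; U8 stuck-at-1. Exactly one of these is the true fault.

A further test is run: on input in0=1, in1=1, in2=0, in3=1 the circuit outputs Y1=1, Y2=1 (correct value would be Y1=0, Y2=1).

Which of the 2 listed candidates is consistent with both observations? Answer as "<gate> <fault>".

U8 stuck-at-1

Evaluate each candidate on input in0=1, in1=1, in2=0, in3=1:
  U3 stuck-at-1: U1=1, U2=1, U3=1 [stuck-at-1], U4=0, U5=1, U6=0, U7=1, U8=0, U9=0, U10=0, U11=1 → Y1=0, Y2=1 — eliminated
  U8 stuck-at-1: U1=1, U2=1, U3=1, U4=0, U5=1, U6=0, U7=1, U8=1 [stuck-at-1], U9=0, U10=1, U11=1 → Y1=1, Y2=1 — matches
Only U8 stuck-at-1 reproduces the observed Y1=1, Y2=1.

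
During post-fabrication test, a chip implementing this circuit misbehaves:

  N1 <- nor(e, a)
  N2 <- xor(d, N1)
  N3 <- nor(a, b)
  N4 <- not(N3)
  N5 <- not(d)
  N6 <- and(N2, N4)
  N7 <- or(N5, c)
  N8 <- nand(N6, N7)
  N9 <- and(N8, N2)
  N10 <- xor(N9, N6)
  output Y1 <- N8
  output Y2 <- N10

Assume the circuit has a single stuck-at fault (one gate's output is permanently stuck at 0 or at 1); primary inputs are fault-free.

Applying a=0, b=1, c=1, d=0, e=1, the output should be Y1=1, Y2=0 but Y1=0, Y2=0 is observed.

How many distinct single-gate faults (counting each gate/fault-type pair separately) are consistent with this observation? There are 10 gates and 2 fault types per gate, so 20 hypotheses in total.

1

Fault-free: N1=0, N2=0, N3=0, N4=1, N5=1, N6=0, N7=1, N8=1, N9=0, N10=0 → Y1=1, Y2=0. Observed Y1=0, Y2=0.
  N1: none of the 2 fault types match ✗
  N2: none of the 2 fault types match ✗
  N3: none of the 2 fault types match ✗
  N4: none of the 2 fault types match ✗
  N5: none of the 2 fault types match ✗
  N6: none of the 2 fault types match ✗
  N7: none of the 2 fault types match ✗
  N8: stuck-at-0 ✓; others ✗
  N9: none of the 2 fault types match ✗
  N10: none of the 2 fault types match ✗
Consistent faults: {N8 stuck-at-0} — 1 in all.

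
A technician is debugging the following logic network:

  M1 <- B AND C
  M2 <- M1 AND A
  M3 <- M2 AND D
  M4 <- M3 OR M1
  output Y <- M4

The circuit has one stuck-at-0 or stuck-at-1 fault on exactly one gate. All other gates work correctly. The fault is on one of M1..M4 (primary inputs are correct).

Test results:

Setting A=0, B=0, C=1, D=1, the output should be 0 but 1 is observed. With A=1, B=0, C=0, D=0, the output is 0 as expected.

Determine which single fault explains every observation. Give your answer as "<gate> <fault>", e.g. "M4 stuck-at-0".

Fault-free values for test 1 (A=0, B=0, C=1, D=1): M1=0, M2=0, M3=0, M4=0, giving Y=0. Observed 1.
Test 1: faults giving observed 1 are {M1 stuck-at-1, M2 stuck-at-1, M3 stuck-at-1, M4 stuck-at-1}.
Test 2 (A=1, B=0, C=0, D=0): fault-free M1=0, M2=0, M3=0, M4=0 → 0; observed 0. Eliminates M1 stuck-at-1, M3 stuck-at-1, M4 stuck-at-1.
Only M2 stuck-at-1 is consistent with every test.

M2 stuck-at-1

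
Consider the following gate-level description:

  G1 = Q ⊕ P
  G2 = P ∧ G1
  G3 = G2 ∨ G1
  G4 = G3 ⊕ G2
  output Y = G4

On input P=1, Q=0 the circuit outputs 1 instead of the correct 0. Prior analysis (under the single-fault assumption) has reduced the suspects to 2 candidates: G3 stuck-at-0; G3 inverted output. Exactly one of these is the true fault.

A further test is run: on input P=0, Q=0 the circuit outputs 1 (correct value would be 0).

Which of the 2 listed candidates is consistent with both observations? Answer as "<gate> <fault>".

G3 inverted output

Evaluate each candidate on input P=0, Q=0:
  G3 stuck-at-0: G1=0, G2=0, G3=0 [stuck-at-0], G4=0 → 0 — eliminated
  G3 inverted output: G1=0, G2=0, G3=1 [inverted output], G4=1 → 1 — matches
Only G3 inverted output reproduces the observed 1.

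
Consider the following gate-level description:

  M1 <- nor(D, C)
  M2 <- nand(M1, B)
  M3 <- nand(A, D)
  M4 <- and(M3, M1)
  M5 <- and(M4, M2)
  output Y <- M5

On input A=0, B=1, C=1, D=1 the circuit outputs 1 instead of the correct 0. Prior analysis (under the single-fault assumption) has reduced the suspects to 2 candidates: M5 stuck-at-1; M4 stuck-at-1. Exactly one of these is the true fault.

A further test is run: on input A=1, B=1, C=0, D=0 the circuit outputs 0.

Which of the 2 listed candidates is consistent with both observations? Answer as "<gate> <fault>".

Evaluate each candidate on input A=1, B=1, C=0, D=0:
  M5 stuck-at-1: M1=1, M2=0, M3=1, M4=1, M5=1 [stuck-at-1] → 1 — eliminated
  M4 stuck-at-1: M1=1, M2=0, M3=1, M4=1 [stuck-at-1], M5=0 → 0 — matches
Only M4 stuck-at-1 reproduces the observed 0.

M4 stuck-at-1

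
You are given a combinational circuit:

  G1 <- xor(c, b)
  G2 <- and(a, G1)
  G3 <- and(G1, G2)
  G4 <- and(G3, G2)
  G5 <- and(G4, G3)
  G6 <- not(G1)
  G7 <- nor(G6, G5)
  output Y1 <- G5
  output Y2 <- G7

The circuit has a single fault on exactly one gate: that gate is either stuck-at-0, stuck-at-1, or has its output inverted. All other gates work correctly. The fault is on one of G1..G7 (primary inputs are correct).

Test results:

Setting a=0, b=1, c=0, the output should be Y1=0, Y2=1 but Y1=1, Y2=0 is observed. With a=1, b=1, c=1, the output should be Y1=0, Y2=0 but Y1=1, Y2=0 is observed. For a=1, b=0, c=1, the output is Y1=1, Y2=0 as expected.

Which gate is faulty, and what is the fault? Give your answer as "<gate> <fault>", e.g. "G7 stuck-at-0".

Fault-free values for test 1 (a=0, b=1, c=0): G1=1, G2=0, G3=0, G4=0, G5=0, G6=0, G7=1, giving Y1=0, Y2=1. Observed Y1=1, Y2=0.
Test 1: faults giving observed Y1=1, Y2=0 are {G2 stuck-at-1, G2 inverted output, G5 stuck-at-1, G5 inverted output}.
Test 2 (a=1, b=1, c=1): fault-free G1=0, G2=0, G3=0, G4=0, G5=0, G6=1, G7=0 → Y1=0, Y2=0; observed Y1=1, Y2=0. Eliminates G2 stuck-at-1, G2 inverted output.
Test 3 (a=1, b=0, c=1): fault-free G1=1, G2=1, G3=1, G4=1, G5=1, G6=0, G7=0 → Y1=1, Y2=0; observed Y1=1, Y2=0. Eliminates G5 inverted output.
Only G5 stuck-at-1 is consistent with every test.

G5 stuck-at-1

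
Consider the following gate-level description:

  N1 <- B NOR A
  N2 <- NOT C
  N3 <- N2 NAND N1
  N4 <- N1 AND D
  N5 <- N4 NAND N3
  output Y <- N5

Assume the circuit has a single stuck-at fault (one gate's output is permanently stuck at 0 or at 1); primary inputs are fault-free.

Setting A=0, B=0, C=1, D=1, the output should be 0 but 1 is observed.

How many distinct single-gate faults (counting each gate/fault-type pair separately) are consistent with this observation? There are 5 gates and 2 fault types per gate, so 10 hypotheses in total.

5

Fault-free: N1=1, N2=0, N3=1, N4=1, N5=0 → 0. Observed 1.
  N1 stuck-at-0: output 1 ✓
  N1 stuck-at-1: output 0 ✗
  N2 stuck-at-0: output 0 ✗
  N2 stuck-at-1: output 1 ✓
  N3 stuck-at-0: output 1 ✓
  N3 stuck-at-1: output 0 ✗
  N4 stuck-at-0: output 1 ✓
  N4 stuck-at-1: output 0 ✗
  N5 stuck-at-0: output 0 ✗
  N5 stuck-at-1: output 1 ✓
Consistent faults: {N1 stuck-at-0, N2 stuck-at-1, N3 stuck-at-0, N4 stuck-at-0, N5 stuck-at-1} — 5 in all.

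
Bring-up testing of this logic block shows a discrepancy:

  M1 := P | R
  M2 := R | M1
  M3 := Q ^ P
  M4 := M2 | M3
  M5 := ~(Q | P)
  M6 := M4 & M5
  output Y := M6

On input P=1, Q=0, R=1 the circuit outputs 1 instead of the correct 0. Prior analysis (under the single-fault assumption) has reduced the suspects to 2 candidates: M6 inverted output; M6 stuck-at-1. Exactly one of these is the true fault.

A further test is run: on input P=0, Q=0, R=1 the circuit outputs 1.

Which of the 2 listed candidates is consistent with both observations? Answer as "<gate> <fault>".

M6 stuck-at-1

Evaluate each candidate on input P=0, Q=0, R=1:
  M6 inverted output: M1=1, M2=1, M3=0, M4=1, M5=1, M6=0 [inverted output] → 0 — eliminated
  M6 stuck-at-1: M1=1, M2=1, M3=0, M4=1, M5=1, M6=1 [stuck-at-1] → 1 — matches
Only M6 stuck-at-1 reproduces the observed 1.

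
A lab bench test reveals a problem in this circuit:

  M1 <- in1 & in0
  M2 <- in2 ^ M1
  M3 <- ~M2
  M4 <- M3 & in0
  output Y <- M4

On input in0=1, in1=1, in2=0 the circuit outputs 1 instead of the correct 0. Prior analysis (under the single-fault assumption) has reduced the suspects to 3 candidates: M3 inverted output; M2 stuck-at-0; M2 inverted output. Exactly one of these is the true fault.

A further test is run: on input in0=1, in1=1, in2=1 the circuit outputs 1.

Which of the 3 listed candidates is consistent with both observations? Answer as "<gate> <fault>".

M2 stuck-at-0

Evaluate each candidate on input in0=1, in1=1, in2=1:
  M3 inverted output: M1=1, M2=0, M3=0 [inverted output], M4=0 → 0 — eliminated
  M2 stuck-at-0: M1=1, M2=0 [stuck-at-0], M3=1, M4=1 → 1 — matches
  M2 inverted output: M1=1, M2=1 [inverted output], M3=0, M4=0 → 0 — eliminated
Only M2 stuck-at-0 reproduces the observed 1.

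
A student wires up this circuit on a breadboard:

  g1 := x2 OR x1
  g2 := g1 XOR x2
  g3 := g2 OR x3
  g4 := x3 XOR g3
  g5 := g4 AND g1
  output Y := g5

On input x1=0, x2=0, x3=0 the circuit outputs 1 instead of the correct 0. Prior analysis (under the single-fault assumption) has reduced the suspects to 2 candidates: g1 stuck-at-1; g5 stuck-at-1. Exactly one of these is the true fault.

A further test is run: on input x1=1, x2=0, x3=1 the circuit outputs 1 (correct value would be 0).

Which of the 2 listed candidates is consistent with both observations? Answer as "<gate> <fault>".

g5 stuck-at-1

Evaluate each candidate on input x1=1, x2=0, x3=1:
  g1 stuck-at-1: g1=1 [stuck-at-1], g2=1, g3=1, g4=0, g5=0 → 0 — eliminated
  g5 stuck-at-1: g1=1, g2=1, g3=1, g4=0, g5=1 [stuck-at-1] → 1 — matches
Only g5 stuck-at-1 reproduces the observed 1.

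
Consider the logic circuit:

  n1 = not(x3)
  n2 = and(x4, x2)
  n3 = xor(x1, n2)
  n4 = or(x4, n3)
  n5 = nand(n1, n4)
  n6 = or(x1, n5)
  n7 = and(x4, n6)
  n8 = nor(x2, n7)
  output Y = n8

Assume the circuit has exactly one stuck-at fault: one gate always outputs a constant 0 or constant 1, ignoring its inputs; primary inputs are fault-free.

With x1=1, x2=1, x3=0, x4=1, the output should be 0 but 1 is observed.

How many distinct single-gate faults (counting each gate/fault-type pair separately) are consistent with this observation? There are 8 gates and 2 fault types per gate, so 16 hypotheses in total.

1

Fault-free: n1=1, n2=1, n3=0, n4=1, n5=0, n6=1, n7=1, n8=0 → 0. Observed 1.
  n1: none of the 2 fault types match ✗
  n2: none of the 2 fault types match ✗
  n3: none of the 2 fault types match ✗
  n4: none of the 2 fault types match ✗
  n5: none of the 2 fault types match ✗
  n6: none of the 2 fault types match ✗
  n7: none of the 2 fault types match ✗
  n8: stuck-at-1 ✓; others ✗
Consistent faults: {n8 stuck-at-1} — 1 in all.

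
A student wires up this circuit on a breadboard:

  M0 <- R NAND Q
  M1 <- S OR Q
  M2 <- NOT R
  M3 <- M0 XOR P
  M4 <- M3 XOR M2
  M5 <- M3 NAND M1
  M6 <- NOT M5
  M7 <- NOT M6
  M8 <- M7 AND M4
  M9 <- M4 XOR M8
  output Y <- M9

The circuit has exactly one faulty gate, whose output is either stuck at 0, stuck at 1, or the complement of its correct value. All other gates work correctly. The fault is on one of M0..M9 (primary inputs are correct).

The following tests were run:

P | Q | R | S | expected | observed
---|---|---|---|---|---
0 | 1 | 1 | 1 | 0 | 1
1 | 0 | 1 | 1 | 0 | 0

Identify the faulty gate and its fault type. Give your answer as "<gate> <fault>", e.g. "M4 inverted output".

Fault-free values for test 1 (P=0, Q=1, R=1, S=1): M0=0, M1=1, M2=0, M3=0, M4=0, M5=1, M6=0, M7=1, M8=0, M9=0, giving Y=0. Observed 1.
Test 1: faults giving observed 1 are {M0 stuck-at-1, M0 inverted output, M3 stuck-at-1, M3 inverted output, M8 stuck-at-1, M8 inverted output, M9 stuck-at-1, M9 inverted output}.
Test 2 (P=1, Q=0, R=1, S=1): fault-free M0=1, M1=1, M2=0, M3=0, M4=0, M5=1, M6=0, M7=1, M8=0, M9=0 → 0; observed 0. Eliminates M0 inverted output, M3 stuck-at-1, M3 inverted output, M8 stuck-at-1, M8 inverted output, M9 stuck-at-1, M9 inverted output.
Only M0 stuck-at-1 is consistent with every test.

M0 stuck-at-1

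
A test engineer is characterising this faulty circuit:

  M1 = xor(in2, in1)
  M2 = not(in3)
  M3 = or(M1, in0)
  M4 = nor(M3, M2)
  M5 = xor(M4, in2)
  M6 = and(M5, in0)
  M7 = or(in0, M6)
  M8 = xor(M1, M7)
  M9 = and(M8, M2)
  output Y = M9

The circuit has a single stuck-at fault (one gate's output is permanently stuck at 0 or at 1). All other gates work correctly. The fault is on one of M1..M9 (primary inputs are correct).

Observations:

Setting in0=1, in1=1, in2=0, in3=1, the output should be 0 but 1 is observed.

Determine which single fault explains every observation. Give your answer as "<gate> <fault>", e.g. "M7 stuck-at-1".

Fault-free values for test 1 (in0=1, in1=1, in2=0, in3=1): M1=1, M2=0, M3=1, M4=0, M5=0, M6=0, M7=1, M8=0, M9=0, giving Y=0. Observed 1.
Test 1: faults giving observed 1 are {M9 stuck-at-1}.
Only M9 stuck-at-1 is consistent with every test.

M9 stuck-at-1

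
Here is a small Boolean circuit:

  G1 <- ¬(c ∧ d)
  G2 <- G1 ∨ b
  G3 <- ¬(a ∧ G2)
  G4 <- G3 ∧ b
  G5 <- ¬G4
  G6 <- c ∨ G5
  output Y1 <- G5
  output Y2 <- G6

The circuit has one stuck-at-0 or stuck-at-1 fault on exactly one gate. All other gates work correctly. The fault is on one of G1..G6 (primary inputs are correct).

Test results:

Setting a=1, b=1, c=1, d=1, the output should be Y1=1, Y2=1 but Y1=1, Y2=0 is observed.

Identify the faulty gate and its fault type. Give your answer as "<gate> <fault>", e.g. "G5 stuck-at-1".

G6 stuck-at-0

Fault-free values for test 1 (a=1, b=1, c=1, d=1): G1=0, G2=1, G3=0, G4=0, G5=1, G6=1, giving Y1=1, Y2=1. Observed Y1=1, Y2=0.
Test 1: faults giving observed Y1=1, Y2=0 are {G6 stuck-at-0}.
Only G6 stuck-at-0 is consistent with every test.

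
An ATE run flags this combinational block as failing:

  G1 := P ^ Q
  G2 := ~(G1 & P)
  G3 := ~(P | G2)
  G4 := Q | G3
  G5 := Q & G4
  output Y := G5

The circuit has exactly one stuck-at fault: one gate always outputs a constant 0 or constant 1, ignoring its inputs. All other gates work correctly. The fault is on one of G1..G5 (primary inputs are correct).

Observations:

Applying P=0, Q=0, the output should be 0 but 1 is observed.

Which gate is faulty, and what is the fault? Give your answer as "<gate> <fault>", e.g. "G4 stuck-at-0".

Fault-free values for test 1 (P=0, Q=0): G1=0, G2=1, G3=0, G4=0, G5=0, giving Y=0. Observed 1.
Test 1: faults giving observed 1 are {G5 stuck-at-1}.
Only G5 stuck-at-1 is consistent with every test.

G5 stuck-at-1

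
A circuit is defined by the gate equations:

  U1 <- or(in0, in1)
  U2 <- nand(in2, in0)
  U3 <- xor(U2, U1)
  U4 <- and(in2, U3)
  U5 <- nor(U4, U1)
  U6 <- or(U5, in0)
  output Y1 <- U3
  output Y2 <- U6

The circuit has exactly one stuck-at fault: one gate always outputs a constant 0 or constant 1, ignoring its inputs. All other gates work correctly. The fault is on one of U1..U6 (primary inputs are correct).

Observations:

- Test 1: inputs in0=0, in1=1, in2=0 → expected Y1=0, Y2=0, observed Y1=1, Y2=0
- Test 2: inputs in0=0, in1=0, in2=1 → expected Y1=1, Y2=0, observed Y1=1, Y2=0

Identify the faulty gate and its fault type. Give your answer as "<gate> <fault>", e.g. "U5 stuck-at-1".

Fault-free values for test 1 (in0=0, in1=1, in2=0): U1=1, U2=1, U3=0, U4=0, U5=0, U6=0, giving Y1=0, Y2=0. Observed Y1=1, Y2=0.
Test 1: faults giving observed Y1=1, Y2=0 are {U2 stuck-at-0, U3 stuck-at-1}.
Test 2 (in0=0, in1=0, in2=1): fault-free U1=0, U2=1, U3=1, U4=1, U5=0, U6=0 → Y1=1, Y2=0; observed Y1=1, Y2=0. Eliminates U2 stuck-at-0.
Only U3 stuck-at-1 is consistent with every test.

U3 stuck-at-1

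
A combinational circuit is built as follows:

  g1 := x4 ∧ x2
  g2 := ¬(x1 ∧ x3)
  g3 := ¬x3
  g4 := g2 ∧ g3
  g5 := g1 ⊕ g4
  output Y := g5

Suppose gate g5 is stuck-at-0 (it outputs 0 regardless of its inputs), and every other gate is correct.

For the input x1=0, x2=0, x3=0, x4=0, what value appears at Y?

0

Propagate with g5 forced: g1=0, g2=1, g3=1, g4=1, g5=0 [stuck-at-0].
So Y = 0. (Without the fault it would be 1.)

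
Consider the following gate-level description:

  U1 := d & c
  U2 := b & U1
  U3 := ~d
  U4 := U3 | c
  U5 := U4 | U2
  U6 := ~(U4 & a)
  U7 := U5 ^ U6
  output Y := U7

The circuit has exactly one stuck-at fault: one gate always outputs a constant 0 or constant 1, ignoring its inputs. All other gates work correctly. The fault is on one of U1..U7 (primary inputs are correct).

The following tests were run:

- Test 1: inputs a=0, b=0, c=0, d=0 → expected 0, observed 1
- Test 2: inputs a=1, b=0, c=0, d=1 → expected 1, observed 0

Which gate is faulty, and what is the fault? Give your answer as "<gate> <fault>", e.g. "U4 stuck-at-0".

U6 stuck-at-0

Fault-free values for test 1 (a=0, b=0, c=0, d=0): U1=0, U2=0, U3=1, U4=1, U5=1, U6=1, U7=0, giving Y=0. Observed 1.
Test 1: faults giving observed 1 are {U3 stuck-at-0, U4 stuck-at-0, U5 stuck-at-0, U6 stuck-at-0, U7 stuck-at-1}.
Test 2 (a=1, b=0, c=0, d=1): fault-free U1=0, U2=0, U3=0, U4=0, U5=0, U6=1, U7=1 → 1; observed 0. Eliminates U3 stuck-at-0, U4 stuck-at-0, U5 stuck-at-0, U7 stuck-at-1.
Only U6 stuck-at-0 is consistent with every test.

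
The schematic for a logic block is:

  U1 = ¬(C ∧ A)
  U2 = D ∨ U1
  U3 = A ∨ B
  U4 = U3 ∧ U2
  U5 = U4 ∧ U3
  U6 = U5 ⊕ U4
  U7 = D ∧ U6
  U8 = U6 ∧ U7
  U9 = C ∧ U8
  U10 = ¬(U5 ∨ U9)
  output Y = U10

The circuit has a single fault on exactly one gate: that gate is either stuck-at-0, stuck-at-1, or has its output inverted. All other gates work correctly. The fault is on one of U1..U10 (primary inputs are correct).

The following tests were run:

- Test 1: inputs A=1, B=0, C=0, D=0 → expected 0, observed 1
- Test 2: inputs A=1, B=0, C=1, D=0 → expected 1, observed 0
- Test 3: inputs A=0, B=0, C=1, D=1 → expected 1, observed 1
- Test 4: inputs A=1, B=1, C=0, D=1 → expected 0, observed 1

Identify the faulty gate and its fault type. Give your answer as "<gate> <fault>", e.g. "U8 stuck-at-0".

Fault-free values for test 1 (A=1, B=0, C=0, D=0): U1=1, U2=1, U3=1, U4=1, U5=1, U6=0, U7=0, U8=0, U9=0, U10=0, giving Y=0. Observed 1.
Test 1: faults giving observed 1 are {U1 stuck-at-0, U1 inverted output, U2 stuck-at-0, U2 inverted output, U3 stuck-at-0, U3 inverted output, U4 stuck-at-0, U4 inverted output, U5 stuck-at-0, U5 inverted output, U10 stuck-at-1, U10 inverted output}.
Test 2 (A=1, B=0, C=1, D=0): fault-free U1=0, U2=0, U3=1, U4=0, U5=0, U6=0, U7=0, U8=0, U9=0, U10=1 → 1; observed 0. Eliminates U1 stuck-at-0, U2 stuck-at-0, U3 stuck-at-0, U3 inverted output, U4 stuck-at-0, U5 stuck-at-0, U10 stuck-at-1.
Test 3 (A=0, B=0, C=1, D=1): fault-free U1=1, U2=1, U3=0, U4=0, U5=0, U6=0, U7=0, U8=0, U9=0, U10=1 → 1; observed 1. Eliminates U4 inverted output, U5 inverted output, U10 inverted output.
Test 4 (A=1, B=1, C=0, D=1): fault-free U1=1, U2=1, U3=1, U4=1, U5=1, U6=0, U7=0, U8=0, U9=0, U10=0 → 0; observed 1. Eliminates U1 inverted output.
Only U2 inverted output is consistent with every test.

U2 inverted output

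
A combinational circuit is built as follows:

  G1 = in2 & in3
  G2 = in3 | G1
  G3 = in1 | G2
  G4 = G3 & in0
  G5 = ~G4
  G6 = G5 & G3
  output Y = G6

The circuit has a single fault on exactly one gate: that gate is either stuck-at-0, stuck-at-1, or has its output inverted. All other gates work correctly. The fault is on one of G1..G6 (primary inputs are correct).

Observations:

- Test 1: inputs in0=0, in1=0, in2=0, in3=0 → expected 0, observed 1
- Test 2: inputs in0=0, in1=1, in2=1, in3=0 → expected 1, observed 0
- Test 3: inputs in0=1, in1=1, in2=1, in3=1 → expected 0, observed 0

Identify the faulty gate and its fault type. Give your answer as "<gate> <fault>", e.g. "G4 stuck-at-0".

Fault-free values for test 1 (in0=0, in1=0, in2=0, in3=0): G1=0, G2=0, G3=0, G4=0, G5=1, G6=0, giving Y=0. Observed 1.
Test 1: faults giving observed 1 are {G1 stuck-at-1, G1 inverted output, G2 stuck-at-1, G2 inverted output, G3 stuck-at-1, G3 inverted output, G6 stuck-at-1, G6 inverted output}.
Test 2 (in0=0, in1=1, in2=1, in3=0): fault-free G1=0, G2=0, G3=1, G4=0, G5=1, G6=1 → 1; observed 0. Eliminates G1 stuck-at-1, G1 inverted output, G2 stuck-at-1, G2 inverted output, G3 stuck-at-1, G6 stuck-at-1.
Test 3 (in0=1, in1=1, in2=1, in3=1): fault-free G1=1, G2=1, G3=1, G4=1, G5=0, G6=0 → 0; observed 0. Eliminates G6 inverted output.
Only G3 inverted output is consistent with every test.

G3 inverted output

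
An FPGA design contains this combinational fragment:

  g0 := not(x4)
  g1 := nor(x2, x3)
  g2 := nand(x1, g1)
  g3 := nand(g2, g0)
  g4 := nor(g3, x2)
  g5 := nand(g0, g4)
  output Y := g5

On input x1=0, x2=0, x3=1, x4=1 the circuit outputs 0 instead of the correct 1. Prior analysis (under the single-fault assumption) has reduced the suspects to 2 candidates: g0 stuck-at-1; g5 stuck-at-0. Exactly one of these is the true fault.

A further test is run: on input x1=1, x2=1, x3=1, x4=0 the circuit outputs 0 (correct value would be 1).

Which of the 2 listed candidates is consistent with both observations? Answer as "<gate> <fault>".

g5 stuck-at-0

Evaluate each candidate on input x1=1, x2=1, x3=1, x4=0:
  g0 stuck-at-1: g0=1 [stuck-at-1], g1=0, g2=1, g3=0, g4=0, g5=1 → 1 — eliminated
  g5 stuck-at-0: g0=1, g1=0, g2=1, g3=0, g4=0, g5=0 [stuck-at-0] → 0 — matches
Only g5 stuck-at-0 reproduces the observed 0.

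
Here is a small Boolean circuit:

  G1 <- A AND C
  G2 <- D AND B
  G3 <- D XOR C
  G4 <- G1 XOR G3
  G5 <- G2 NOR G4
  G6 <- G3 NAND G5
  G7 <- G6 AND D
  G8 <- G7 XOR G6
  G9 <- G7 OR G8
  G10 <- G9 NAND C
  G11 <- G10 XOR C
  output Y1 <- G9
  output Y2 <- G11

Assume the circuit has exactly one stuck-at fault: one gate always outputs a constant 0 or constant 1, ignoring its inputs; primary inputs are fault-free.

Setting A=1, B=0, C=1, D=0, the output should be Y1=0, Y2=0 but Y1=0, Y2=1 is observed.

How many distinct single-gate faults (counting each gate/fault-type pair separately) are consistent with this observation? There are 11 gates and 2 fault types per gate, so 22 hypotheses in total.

Fault-free: G1=1, G2=0, G3=1, G4=0, G5=1, G6=0, G7=0, G8=0, G9=0, G10=1, G11=0 → Y1=0, Y2=0. Observed Y1=0, Y2=1.
  G1: none of the 2 fault types match ✗
  G2: none of the 2 fault types match ✗
  G3: none of the 2 fault types match ✗
  G4: none of the 2 fault types match ✗
  G5: none of the 2 fault types match ✗
  G6: none of the 2 fault types match ✗
  G7: none of the 2 fault types match ✗
  G8: none of the 2 fault types match ✗
  G9: none of the 2 fault types match ✗
  G10: stuck-at-0 ✓; others ✗
  G11: stuck-at-1 ✓; others ✗
Consistent faults: {G10 stuck-at-0, G11 stuck-at-1} — 2 in all.

2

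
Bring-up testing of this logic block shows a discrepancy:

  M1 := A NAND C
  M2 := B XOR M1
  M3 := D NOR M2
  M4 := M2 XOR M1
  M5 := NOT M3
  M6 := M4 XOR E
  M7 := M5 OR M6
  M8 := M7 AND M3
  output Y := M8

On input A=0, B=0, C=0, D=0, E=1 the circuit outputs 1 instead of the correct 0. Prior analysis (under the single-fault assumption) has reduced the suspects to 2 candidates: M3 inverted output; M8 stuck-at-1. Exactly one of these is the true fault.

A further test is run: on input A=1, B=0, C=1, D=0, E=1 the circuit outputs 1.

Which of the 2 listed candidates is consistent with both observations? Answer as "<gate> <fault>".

Evaluate each candidate on input A=1, B=0, C=1, D=0, E=1:
  M3 inverted output: M1=0, M2=0, M3=0 [inverted output], M4=0, M5=1, M6=1, M7=1, M8=0 → 0 — eliminated
  M8 stuck-at-1: M1=0, M2=0, M3=1, M4=0, M5=0, M6=1, M7=1, M8=1 [stuck-at-1] → 1 — matches
Only M8 stuck-at-1 reproduces the observed 1.

M8 stuck-at-1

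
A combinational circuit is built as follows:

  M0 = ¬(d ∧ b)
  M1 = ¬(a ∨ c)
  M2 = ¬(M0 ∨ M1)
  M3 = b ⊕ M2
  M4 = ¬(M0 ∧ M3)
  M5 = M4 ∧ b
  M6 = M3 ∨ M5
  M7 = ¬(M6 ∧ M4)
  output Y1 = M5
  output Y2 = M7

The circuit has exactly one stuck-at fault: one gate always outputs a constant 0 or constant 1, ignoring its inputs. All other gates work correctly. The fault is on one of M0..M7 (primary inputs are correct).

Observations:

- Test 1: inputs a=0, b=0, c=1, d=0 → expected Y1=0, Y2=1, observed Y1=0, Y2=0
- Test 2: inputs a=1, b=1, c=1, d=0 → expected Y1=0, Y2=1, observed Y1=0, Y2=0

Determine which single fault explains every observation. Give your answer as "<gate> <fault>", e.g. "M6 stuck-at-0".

Fault-free values for test 1 (a=0, b=0, c=1, d=0): M0=1, M1=0, M2=0, M3=0, M4=1, M5=0, M6=0, M7=1, giving Y1=0, Y2=1. Observed Y1=0, Y2=0.
Test 1: faults giving observed Y1=0, Y2=0 are {M0 stuck-at-0, M6 stuck-at-1, M7 stuck-at-0}.
Test 2 (a=1, b=1, c=1, d=0): fault-free M0=1, M1=0, M2=0, M3=1, M4=0, M5=0, M6=1, M7=1 → Y1=0, Y2=1; observed Y1=0, Y2=0. Eliminates M0 stuck-at-0, M6 stuck-at-1.
Only M7 stuck-at-0 is consistent with every test.

M7 stuck-at-0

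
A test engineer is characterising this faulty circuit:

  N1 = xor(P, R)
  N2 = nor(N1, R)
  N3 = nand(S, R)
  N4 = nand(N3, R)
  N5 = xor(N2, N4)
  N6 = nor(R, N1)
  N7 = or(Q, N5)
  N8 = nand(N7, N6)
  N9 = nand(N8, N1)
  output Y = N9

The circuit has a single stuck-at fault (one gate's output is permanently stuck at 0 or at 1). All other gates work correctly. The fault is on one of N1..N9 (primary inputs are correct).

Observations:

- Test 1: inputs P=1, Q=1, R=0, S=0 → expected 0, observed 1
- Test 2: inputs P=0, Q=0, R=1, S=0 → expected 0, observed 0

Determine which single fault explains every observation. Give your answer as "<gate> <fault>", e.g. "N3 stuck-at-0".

Fault-free values for test 1 (P=1, Q=1, R=0, S=0): N1=1, N2=0, N3=1, N4=1, N5=1, N6=0, N7=1, N8=1, N9=0, giving Y=0. Observed 1.
Test 1: faults giving observed 1 are {N1 stuck-at-0, N6 stuck-at-1, N8 stuck-at-0, N9 stuck-at-1}.
Test 2 (P=0, Q=0, R=1, S=0): fault-free N1=1, N2=0, N3=1, N4=0, N5=0, N6=0, N7=0, N8=1, N9=0 → 0; observed 0. Eliminates N1 stuck-at-0, N8 stuck-at-0, N9 stuck-at-1.
Only N6 stuck-at-1 is consistent with every test.

N6 stuck-at-1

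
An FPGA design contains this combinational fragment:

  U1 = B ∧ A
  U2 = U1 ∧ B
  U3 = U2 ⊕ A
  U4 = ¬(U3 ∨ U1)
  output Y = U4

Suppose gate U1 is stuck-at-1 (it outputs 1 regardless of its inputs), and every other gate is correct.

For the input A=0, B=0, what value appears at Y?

0

Propagate with U1 forced: U1=1 [stuck-at-1], U2=0, U3=0, U4=0.
So Y = 0. (Without the fault it would be 1.)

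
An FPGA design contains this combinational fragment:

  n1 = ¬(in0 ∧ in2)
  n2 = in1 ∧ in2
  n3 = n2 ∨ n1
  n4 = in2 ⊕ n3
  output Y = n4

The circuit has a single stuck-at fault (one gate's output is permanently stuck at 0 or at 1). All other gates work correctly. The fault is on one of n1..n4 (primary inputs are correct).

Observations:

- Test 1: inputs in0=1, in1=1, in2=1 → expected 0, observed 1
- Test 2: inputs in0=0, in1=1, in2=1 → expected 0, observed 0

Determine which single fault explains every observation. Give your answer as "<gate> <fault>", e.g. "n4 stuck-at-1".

Fault-free values for test 1 (in0=1, in1=1, in2=1): n1=0, n2=1, n3=1, n4=0, giving Y=0. Observed 1.
Test 1: faults giving observed 1 are {n2 stuck-at-0, n3 stuck-at-0, n4 stuck-at-1}.
Test 2 (in0=0, in1=1, in2=1): fault-free n1=1, n2=1, n3=1, n4=0 → 0; observed 0. Eliminates n3 stuck-at-0, n4 stuck-at-1.
Only n2 stuck-at-0 is consistent with every test.

n2 stuck-at-0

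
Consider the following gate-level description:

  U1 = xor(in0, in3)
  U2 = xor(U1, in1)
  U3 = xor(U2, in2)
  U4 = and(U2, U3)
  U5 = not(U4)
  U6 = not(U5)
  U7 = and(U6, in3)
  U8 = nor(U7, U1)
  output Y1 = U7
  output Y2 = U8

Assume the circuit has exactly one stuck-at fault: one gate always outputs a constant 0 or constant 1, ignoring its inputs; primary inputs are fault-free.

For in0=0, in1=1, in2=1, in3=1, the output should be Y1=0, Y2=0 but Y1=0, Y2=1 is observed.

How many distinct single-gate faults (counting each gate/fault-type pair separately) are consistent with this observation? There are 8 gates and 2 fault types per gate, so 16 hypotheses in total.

2

Fault-free: U1=1, U2=0, U3=1, U4=0, U5=1, U6=0, U7=0, U8=0 → Y1=0, Y2=0. Observed Y1=0, Y2=1.
  U1: stuck-at-0 ✓; others ✗
  U2: none of the 2 fault types match ✗
  U3: none of the 2 fault types match ✗
  U4: none of the 2 fault types match ✗
  U5: none of the 2 fault types match ✗
  U6: none of the 2 fault types match ✗
  U7: none of the 2 fault types match ✗
  U8: stuck-at-1 ✓; others ✗
Consistent faults: {U1 stuck-at-0, U8 stuck-at-1} — 2 in all.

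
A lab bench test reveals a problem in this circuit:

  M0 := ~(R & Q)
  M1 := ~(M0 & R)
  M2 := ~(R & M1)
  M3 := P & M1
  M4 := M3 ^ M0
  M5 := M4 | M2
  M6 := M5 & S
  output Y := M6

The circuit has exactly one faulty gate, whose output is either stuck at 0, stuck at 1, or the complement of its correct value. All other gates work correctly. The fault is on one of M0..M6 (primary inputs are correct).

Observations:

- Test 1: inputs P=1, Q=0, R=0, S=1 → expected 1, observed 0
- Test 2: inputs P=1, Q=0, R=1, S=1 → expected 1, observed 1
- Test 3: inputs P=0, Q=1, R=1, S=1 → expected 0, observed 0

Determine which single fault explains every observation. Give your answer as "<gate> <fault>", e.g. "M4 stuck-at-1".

M2 stuck-at-0

Fault-free values for test 1 (P=1, Q=0, R=0, S=1): M0=1, M1=1, M2=1, M3=1, M4=0, M5=1, M6=1, giving Y=1. Observed 0.
Test 1: faults giving observed 0 are {M2 stuck-at-0, M2 inverted output, M5 stuck-at-0, M5 inverted output, M6 stuck-at-0, M6 inverted output}.
Test 2 (P=1, Q=0, R=1, S=1): fault-free M0=1, M1=0, M2=1, M3=0, M4=1, M5=1, M6=1 → 1; observed 1. Eliminates M5 stuck-at-0, M5 inverted output, M6 stuck-at-0, M6 inverted output.
Test 3 (P=0, Q=1, R=1, S=1): fault-free M0=0, M1=1, M2=0, M3=0, M4=0, M5=0, M6=0 → 0; observed 0. Eliminates M2 inverted output.
Only M2 stuck-at-0 is consistent with every test.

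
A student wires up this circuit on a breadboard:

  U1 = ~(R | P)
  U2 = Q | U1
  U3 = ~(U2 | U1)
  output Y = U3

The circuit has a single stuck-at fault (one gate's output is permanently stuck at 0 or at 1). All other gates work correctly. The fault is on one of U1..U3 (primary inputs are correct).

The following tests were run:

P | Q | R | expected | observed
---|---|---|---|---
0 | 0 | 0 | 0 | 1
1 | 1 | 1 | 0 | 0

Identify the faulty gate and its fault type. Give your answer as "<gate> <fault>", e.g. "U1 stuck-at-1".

U1 stuck-at-0

Fault-free values for test 1 (P=0, Q=0, R=0): U1=1, U2=1, U3=0, giving Y=0. Observed 1.
Test 1: faults giving observed 1 are {U1 stuck-at-0, U3 stuck-at-1}.
Test 2 (P=1, Q=1, R=1): fault-free U1=0, U2=1, U3=0 → 0; observed 0. Eliminates U3 stuck-at-1.
Only U1 stuck-at-0 is consistent with every test.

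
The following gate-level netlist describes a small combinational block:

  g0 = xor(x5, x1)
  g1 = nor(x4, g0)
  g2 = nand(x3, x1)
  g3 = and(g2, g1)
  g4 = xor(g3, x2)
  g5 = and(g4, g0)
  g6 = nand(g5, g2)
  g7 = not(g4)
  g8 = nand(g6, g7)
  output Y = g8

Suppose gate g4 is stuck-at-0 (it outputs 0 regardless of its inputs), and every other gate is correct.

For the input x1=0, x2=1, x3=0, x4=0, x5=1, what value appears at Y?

0

Propagate with g4 forced: g0=1, g1=0, g2=1, g3=0, g4=0 [stuck-at-0], g5=0, g6=1, g7=1, g8=0.
So Y = 0. (Without the fault it would be 1.)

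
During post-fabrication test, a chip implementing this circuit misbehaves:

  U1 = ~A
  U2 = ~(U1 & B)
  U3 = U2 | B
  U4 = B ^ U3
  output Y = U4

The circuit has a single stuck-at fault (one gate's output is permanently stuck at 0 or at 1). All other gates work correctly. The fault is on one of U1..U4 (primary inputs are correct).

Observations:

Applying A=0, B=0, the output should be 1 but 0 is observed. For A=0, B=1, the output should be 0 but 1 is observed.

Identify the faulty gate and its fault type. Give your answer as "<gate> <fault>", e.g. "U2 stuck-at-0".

Fault-free values for test 1 (A=0, B=0): U1=1, U2=1, U3=1, U4=1, giving Y=1. Observed 0.
Test 1: faults giving observed 0 are {U2 stuck-at-0, U3 stuck-at-0, U4 stuck-at-0}.
Test 2 (A=0, B=1): fault-free U1=1, U2=0, U3=1, U4=0 → 0; observed 1. Eliminates U2 stuck-at-0, U4 stuck-at-0.
Only U3 stuck-at-0 is consistent with every test.

U3 stuck-at-0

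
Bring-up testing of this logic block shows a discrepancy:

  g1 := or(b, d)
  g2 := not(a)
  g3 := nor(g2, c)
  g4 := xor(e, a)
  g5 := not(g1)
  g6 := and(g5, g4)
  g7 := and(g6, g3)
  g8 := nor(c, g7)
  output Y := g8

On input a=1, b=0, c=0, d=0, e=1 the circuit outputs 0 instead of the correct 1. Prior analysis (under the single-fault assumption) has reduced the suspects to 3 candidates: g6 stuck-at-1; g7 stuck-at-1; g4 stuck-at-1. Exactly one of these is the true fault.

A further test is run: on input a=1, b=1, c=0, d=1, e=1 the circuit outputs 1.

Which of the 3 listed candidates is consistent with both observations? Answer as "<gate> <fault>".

Evaluate each candidate on input a=1, b=1, c=0, d=1, e=1:
  g6 stuck-at-1: g1=1, g2=0, g3=1, g4=0, g5=0, g6=1 [stuck-at-1], g7=1, g8=0 → 0 — eliminated
  g7 stuck-at-1: g1=1, g2=0, g3=1, g4=0, g5=0, g6=0, g7=1 [stuck-at-1], g8=0 → 0 — eliminated
  g4 stuck-at-1: g1=1, g2=0, g3=1, g4=1 [stuck-at-1], g5=0, g6=0, g7=0, g8=1 → 1 — matches
Only g4 stuck-at-1 reproduces the observed 1.

g4 stuck-at-1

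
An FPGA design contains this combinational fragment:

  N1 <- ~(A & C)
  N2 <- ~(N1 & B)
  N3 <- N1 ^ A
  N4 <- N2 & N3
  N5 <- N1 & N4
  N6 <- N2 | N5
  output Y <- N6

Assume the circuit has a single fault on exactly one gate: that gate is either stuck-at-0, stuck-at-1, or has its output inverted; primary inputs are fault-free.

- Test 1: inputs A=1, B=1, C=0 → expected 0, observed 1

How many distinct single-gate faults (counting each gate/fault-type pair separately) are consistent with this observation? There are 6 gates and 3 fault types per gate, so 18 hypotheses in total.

10

Fault-free: N1=1, N2=0, N3=0, N4=0, N5=0, N6=0 → 0. Observed 1.
  N1: stuck-at-0, inverted output ✓; others ✗
  N2: stuck-at-1, inverted output ✓; others ✗
  N3: none of the 3 fault types match ✗
  N4: stuck-at-1, inverted output ✓; others ✗
  N5: stuck-at-1, inverted output ✓; others ✗
  N6: stuck-at-1, inverted output ✓; others ✗
Consistent faults: {N1 stuck-at-0, N1 inverted output, N2 stuck-at-1, N2 inverted output, N4 stuck-at-1, N4 inverted output, N5 stuck-at-1, N5 inverted output, N6 stuck-at-1, N6 inverted output} — 10 in all.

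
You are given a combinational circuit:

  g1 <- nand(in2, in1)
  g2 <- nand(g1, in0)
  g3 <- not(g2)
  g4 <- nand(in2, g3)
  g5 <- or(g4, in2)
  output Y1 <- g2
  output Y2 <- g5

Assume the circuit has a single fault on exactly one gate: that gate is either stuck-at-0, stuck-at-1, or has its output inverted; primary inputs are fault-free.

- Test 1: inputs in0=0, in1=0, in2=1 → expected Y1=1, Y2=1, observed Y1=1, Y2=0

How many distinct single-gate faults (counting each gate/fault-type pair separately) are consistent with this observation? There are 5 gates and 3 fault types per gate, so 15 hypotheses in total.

Fault-free: g1=1, g2=1, g3=0, g4=1, g5=1 → Y1=1, Y2=1. Observed Y1=1, Y2=0.
  g1: none of the 3 fault types match ✗
  g2: none of the 3 fault types match ✗
  g3: none of the 3 fault types match ✗
  g4: none of the 3 fault types match ✗
  g5: stuck-at-0, inverted output ✓; others ✗
Consistent faults: {g5 stuck-at-0, g5 inverted output} — 2 in all.

2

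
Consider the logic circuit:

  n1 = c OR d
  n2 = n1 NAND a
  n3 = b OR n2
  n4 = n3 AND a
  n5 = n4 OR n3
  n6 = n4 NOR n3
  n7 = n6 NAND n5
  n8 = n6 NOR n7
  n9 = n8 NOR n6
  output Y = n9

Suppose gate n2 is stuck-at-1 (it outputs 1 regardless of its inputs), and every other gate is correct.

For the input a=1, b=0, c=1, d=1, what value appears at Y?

1

Propagate with n2 forced: n1=1, n2=1 [stuck-at-1], n3=1, n4=1, n5=1, n6=0, n7=1, n8=0, n9=1.
So Y = 1. (Without the fault it would be 0.)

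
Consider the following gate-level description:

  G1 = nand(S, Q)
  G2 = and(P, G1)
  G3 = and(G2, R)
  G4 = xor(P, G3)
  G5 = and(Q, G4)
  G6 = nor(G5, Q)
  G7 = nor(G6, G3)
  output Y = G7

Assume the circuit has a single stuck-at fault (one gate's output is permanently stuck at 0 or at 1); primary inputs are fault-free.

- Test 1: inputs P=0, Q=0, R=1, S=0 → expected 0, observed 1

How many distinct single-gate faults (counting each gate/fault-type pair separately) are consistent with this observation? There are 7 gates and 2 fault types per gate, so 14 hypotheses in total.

3

Fault-free: G1=1, G2=0, G3=0, G4=0, G5=0, G6=1, G7=0 → 0. Observed 1.
  G1 stuck-at-0: output 0 ✗
  G1 stuck-at-1: output 0 ✗
  G2 stuck-at-0: output 0 ✗
  G2 stuck-at-1: output 0 ✗
  G3 stuck-at-0: output 0 ✗
  G3 stuck-at-1: output 0 ✗
  G4 stuck-at-0: output 0 ✗
  G4 stuck-at-1: output 0 ✗
  G5 stuck-at-0: output 0 ✗
  G5 stuck-at-1: output 1 ✓
  G6 stuck-at-0: output 1 ✓
  G6 stuck-at-1: output 0 ✗
  G7 stuck-at-0: output 0 ✗
  G7 stuck-at-1: output 1 ✓
Consistent faults: {G5 stuck-at-1, G6 stuck-at-0, G7 stuck-at-1} — 3 in all.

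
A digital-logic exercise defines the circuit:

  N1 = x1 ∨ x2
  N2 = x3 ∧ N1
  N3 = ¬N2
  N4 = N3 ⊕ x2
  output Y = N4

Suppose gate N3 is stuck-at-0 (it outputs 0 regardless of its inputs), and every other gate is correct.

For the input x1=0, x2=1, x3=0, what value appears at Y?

1

Propagate with N3 forced: N1=1, N2=0, N3=0 [stuck-at-0], N4=1.
So Y = 1. (Without the fault it would be 0.)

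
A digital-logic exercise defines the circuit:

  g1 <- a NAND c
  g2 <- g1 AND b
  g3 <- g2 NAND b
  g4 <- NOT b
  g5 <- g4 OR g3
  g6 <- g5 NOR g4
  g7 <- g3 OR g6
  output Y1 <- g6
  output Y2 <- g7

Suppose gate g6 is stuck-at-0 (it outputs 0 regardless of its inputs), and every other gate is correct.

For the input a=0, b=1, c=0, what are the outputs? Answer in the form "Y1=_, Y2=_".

Y1=0, Y2=0

Propagate with g6 forced: g1=1, g2=1, g3=0, g4=0, g5=0, g6=0 [stuck-at-0], g7=0.
So the outputs are Y1=0, Y2=0. (Without the fault they would be Y1=1, Y2=1.)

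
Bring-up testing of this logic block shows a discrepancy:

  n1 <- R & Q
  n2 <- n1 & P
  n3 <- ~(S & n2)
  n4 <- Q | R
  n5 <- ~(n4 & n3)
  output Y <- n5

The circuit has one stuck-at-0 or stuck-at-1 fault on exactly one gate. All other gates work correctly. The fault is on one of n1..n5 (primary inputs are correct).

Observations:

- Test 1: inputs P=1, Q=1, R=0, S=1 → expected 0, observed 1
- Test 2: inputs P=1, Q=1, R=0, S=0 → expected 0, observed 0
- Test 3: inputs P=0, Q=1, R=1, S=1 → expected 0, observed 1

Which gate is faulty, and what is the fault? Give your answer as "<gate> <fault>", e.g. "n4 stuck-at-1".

n2 stuck-at-1

Fault-free values for test 1 (P=1, Q=1, R=0, S=1): n1=0, n2=0, n3=1, n4=1, n5=0, giving Y=0. Observed 1.
Test 1: faults giving observed 1 are {n1 stuck-at-1, n2 stuck-at-1, n3 stuck-at-0, n4 stuck-at-0, n5 stuck-at-1}.
Test 2 (P=1, Q=1, R=0, S=0): fault-free n1=0, n2=0, n3=1, n4=1, n5=0 → 0; observed 0. Eliminates n3 stuck-at-0, n4 stuck-at-0, n5 stuck-at-1.
Test 3 (P=0, Q=1, R=1, S=1): fault-free n1=1, n2=0, n3=1, n4=1, n5=0 → 0; observed 1. Eliminates n1 stuck-at-1.
Only n2 stuck-at-1 is consistent with every test.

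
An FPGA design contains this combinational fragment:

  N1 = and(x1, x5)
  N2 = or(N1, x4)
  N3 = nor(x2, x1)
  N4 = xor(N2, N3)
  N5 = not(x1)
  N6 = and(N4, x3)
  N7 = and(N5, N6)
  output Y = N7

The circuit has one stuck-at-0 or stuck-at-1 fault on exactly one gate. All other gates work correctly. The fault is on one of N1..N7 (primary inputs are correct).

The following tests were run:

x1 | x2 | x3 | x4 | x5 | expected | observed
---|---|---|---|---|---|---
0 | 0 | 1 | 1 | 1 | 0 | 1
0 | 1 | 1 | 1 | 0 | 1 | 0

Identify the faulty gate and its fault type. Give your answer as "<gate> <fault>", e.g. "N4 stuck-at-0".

Fault-free values for test 1 (x1=0, x2=0, x3=1, x4=1, x5=1): N1=0, N2=1, N3=1, N4=0, N5=1, N6=0, N7=0, giving Y=0. Observed 1.
Test 1: faults giving observed 1 are {N2 stuck-at-0, N3 stuck-at-0, N4 stuck-at-1, N6 stuck-at-1, N7 stuck-at-1}.
Test 2 (x1=0, x2=1, x3=1, x4=1, x5=0): fault-free N1=0, N2=1, N3=0, N4=1, N5=1, N6=1, N7=1 → 1; observed 0. Eliminates N3 stuck-at-0, N4 stuck-at-1, N6 stuck-at-1, N7 stuck-at-1.
Only N2 stuck-at-0 is consistent with every test.

N2 stuck-at-0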